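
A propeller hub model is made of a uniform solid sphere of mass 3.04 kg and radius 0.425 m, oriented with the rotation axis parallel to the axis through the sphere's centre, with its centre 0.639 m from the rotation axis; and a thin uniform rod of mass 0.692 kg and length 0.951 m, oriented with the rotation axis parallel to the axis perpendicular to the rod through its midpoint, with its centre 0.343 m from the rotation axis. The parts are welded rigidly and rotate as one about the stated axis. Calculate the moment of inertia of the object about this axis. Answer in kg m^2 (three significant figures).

Solid sphere: I_cm = (2/5)MR² = (2/5)(3.04)(0.425)² = 0.21964 kg m^2; centre at d = 0.639 m, so I = I_cm + Md² gives I = 0.21964 + (3.04)(0.639)² = 1.4609 kg m^2.
Thin rod: I_cm = (1/12)ML² = (1/12)(0.692)(0.951)² = 0.052154 kg m^2; centre at d = 0.343 m, so I = I_cm + Md² gives I = 0.052154 + (0.692)(0.343)² = 0.13357 kg m^2.
Total I = 1.4609 + 0.13357 = 1.5945 kg m^2.

1.59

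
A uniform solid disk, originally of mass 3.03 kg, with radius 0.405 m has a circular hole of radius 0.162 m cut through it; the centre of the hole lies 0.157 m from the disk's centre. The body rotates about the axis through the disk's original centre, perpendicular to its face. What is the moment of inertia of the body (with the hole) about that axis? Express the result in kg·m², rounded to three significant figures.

0.230

Unpierced body about its centre: I₀ = (1/2)MR² = (1/2)(3.03)(0.405)² = 0.2485 kg·m².
The removed disk has mass m = M·(r/R)² = (3.03)(0.162/0.405)² = 0.4848 kg (same uniform areal density).
Its moment of inertia about the rotation axis (parallel-axis theorem): I_hole = (1/2)mr² + md² = (1/2)(0.4848)(0.162)² + (0.4848)(0.157)² = 0.018311 kg·m².
Treating the hole as negative mass, I = I₀ − I_hole = 0.2485 − 0.018311 = 0.23019 kg·m².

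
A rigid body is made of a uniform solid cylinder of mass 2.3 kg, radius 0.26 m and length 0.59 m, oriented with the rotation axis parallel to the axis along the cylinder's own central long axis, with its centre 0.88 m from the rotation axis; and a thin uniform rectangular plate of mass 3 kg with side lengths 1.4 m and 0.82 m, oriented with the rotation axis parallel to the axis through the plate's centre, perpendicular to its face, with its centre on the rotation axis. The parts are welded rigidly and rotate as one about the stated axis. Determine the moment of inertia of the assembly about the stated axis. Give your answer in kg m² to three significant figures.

Solid cylinder: I_cm = (1/2)MR² = (1/2)(2.3)(0.26)² = 0.07774 kg m²; centre at d = 0.88 m, so I = I_cm + Md² gives I = 0.07774 + (2.3)(0.88)² = 1.8589 kg m².
Rectangular plate: I_cm = (1/12)M(a²+b²) = (1/12)(3)[(1.4)² + (0.82)²] = 0.6581 kg m²; axis through the centre, so I = 0.6581 kg m².
Total I = 1.8589 + 0.6581 = 2.517 kg m².

2.52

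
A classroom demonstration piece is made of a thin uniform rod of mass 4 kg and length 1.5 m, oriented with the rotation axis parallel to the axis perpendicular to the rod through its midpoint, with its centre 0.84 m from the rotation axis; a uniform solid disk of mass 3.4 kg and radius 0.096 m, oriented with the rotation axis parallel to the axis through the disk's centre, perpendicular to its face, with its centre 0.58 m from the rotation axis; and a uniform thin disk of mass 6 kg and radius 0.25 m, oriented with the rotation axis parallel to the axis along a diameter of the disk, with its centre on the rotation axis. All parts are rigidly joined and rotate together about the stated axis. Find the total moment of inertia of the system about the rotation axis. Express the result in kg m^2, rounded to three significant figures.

Thin rod: I_cm = (1/12)ML² = (1/12)(4)(1.5)² = 0.75 kg m^2; centre at d = 0.84 m, so I = I_cm + Md² gives I = 0.75 + (4)(0.84)² = 3.5724 kg m^2.
Solid disk: I_cm = (1/2)MR² = (1/2)(3.4)(0.096)² = 0.015667 kg m^2; centre at d = 0.58 m, so I = I_cm + Md² gives I = 0.015667 + (3.4)(0.58)² = 1.1594 kg m^2.
Thin disk: I_cm = (1/4)MR² = (1/4)(6)(0.25)² = 0.09375 kg m^2; axis through the centre, so I = 0.09375 kg m^2.
Total I = 3.5724 + 1.1594 + 0.09375 = 4.8256 kg m^2.

4.83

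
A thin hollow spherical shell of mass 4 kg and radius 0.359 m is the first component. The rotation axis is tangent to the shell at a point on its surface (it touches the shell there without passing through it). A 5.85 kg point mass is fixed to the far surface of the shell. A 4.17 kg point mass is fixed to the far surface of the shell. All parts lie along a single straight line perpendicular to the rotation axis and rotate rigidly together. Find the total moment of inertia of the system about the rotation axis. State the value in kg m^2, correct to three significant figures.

Spherical shell: I_cm = (2/3)MR² = (2/3)(4)(0.359)² = 0.34368 kg m^2; centre at d = 0.359 m, so the parallel axis theorem gives I = 0.34368 + (4)(0.359)² = 0.85921 kg m^2.
Point mass: I_cm = 0; centre at d = 0.359 + 0.359 = 0.718 m, so the parallel axis theorem gives I = 0 + (5.85)(0.718)² = 3.0158 kg m^2.
Point mass: I_cm = 0; centre at d = 0.359 + 0.359 = 0.718 m, so the parallel axis theorem gives I = 0 + (4.17)(0.718)² = 2.1497 kg m^2.
Total I = 0.85921 + 3.0158 + 2.1497 = 6.0248 kg m^2.

6.02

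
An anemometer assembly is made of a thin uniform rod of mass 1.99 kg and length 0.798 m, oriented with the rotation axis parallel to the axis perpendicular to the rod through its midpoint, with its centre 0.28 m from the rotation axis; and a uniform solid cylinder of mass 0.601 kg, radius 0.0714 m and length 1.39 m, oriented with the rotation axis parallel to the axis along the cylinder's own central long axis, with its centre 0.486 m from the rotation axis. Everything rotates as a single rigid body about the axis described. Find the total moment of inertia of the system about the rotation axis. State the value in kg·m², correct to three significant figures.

Thin rod: I_cm = (1/12)ML² = (1/12)(1.99)(0.798)² = 0.1056 kg·m²; centre at d = 0.28 m, so the parallel axis theorem gives I = 0.1056 + (1.99)(0.28)² = 0.26162 kg·m².
Solid cylinder: I_cm = (1/2)MR² = (1/2)(0.601)(0.0714)² = 0.0015319 kg·m²; centre at d = 0.486 m, so the parallel axis theorem gives I = 0.0015319 + (0.601)(0.486)² = 0.14349 kg·m².
Total I = 0.26162 + 0.14349 = 0.40511 kg·m².

0.405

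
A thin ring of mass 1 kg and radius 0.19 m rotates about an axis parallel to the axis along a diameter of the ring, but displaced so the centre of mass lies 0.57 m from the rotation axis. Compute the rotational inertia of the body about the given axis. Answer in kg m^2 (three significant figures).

I_cm = (1/2)MR² = (1/2)(1)(0.19)² = 0.01805 kg m^2; centre at d = 0.57 m, so I = I_cm + Md² gives I = 0.01805 + (1)(0.57)² = 0.34295 kg m^2.

0.343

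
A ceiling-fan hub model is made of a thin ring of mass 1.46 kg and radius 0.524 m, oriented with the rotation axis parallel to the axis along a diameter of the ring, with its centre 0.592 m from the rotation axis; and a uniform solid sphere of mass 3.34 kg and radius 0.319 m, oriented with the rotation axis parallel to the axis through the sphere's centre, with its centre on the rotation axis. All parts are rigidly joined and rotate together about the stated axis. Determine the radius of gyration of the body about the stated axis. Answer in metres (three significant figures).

Thin ring: I_cm = (1/2)MR² = (1/2)(1.46)(0.524)² = 0.20044 kg m^2; centre at d = 0.592 m, so the parallel axis theorem gives I = 0.20044 + (1.46)(0.592)² = 0.71212 kg m^2.
Solid sphere: I_cm = (2/5)MR² = (2/5)(3.34)(0.319)² = 0.13595 kg m^2; axis through the centre, so I = 0.13595 kg m^2.
Total I = 0.84807 kg m^2; total mass M = 4.8 kg.
k = √(I/M) = √(0.84807/4.8) = 0.42033 m.

0.420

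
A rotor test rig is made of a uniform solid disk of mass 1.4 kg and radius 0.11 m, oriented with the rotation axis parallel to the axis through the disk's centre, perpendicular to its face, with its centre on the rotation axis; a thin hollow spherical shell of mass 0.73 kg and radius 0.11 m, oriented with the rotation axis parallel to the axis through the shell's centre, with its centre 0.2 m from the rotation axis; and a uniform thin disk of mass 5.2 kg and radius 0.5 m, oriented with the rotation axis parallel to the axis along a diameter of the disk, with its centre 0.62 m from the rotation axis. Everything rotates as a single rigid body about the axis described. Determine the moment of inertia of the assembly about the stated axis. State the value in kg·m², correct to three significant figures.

2.37

Solid disk: I_cm = (1/2)MR² = (1/2)(1.4)(0.11)² = 0.00847 kg·m²; axis through the centre, so I = 0.00847 kg·m².
Spherical shell: I_cm = (2/3)MR² = (2/3)(0.73)(0.11)² = 0.0058887 kg·m²; centre at d = 0.2 m, so the parallel axis theorem gives I = 0.0058887 + (0.73)(0.2)² = 0.035089 kg·m².
Thin disk: I_cm = (1/4)MR² = (1/4)(5.2)(0.5)² = 0.325 kg·m²; centre at d = 0.62 m, so the parallel axis theorem gives I = 0.325 + (5.2)(0.62)² = 2.3239 kg·m².
Total I = 0.00847 + 0.035089 + 2.3239 = 2.3674 kg·m².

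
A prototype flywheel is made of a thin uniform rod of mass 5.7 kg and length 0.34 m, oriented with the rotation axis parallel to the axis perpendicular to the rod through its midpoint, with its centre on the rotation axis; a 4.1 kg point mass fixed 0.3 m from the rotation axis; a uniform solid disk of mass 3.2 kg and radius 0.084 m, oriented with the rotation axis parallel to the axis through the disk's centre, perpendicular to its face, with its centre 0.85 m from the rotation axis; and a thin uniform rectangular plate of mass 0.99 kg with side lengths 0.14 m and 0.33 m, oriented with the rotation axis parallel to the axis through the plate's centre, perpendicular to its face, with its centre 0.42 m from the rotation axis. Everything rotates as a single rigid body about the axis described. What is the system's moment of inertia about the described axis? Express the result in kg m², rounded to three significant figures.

2.93

Thin rod: I_cm = (1/12)ML² = (1/12)(5.7)(0.34)² = 0.05491 kg m²; axis through the centre, so I = 0.05491 kg m².
Point mass: I_cm = 0; centre at d = 0.3 m, so I = I_cm + Md² gives I = 0 + (4.1)(0.3)² = 0.369 kg m².
Solid disk: I_cm = (1/2)MR² = (1/2)(3.2)(0.084)² = 0.01129 kg m²; centre at d = 0.85 m, so I = I_cm + Md² gives I = 0.01129 + (3.2)(0.85)² = 2.3233 kg m².
Rectangular plate: I_cm = (1/12)M(a²+b²) = (1/12)(0.99)[(0.14)² + (0.33)²] = 0.010601 kg m²; centre at d = 0.42 m, so I = I_cm + Md² gives I = 0.010601 + (0.99)(0.42)² = 0.18524 kg m².
Total I = 0.05491 + 0.369 + 2.3233 + 0.18524 = 2.9324 kg m².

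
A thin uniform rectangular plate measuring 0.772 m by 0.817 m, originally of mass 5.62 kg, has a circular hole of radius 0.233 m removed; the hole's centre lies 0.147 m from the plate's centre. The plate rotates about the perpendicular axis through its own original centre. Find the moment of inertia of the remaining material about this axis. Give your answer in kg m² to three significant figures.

0.518

Unpierced body about its centre: I₀ = (1/12)M(a²+b²) = (1/12)(5.62)[(0.772)² + (0.817)²] = 0.59173 kg m².
The removed disk has mass m = M·πr²/(ab) = (5.62)·π(0.233)²/(0.772·0.817) = 1.5197 kg (same uniform areal density).
Its moment of inertia about the rotation axis (parallel-axis theorem): I_hole = (1/2)mr² + md² = (1/2)(1.5197)(0.233)² + (1.5197)(0.147)² = 0.074091 kg m².
Treating the hole as negative mass, I = I₀ − I_hole = 0.59173 − 0.074091 = 0.51764 kg m².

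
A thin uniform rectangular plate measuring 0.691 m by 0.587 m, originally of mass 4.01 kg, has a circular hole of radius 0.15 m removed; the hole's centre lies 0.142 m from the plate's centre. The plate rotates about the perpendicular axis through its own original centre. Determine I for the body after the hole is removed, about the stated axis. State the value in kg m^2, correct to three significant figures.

Unpierced body about its centre: I₀ = (1/12)M(a²+b²) = (1/12)(4.01)[(0.691)² + (0.587)²] = 0.2747 kg m^2.
The removed disk has mass m = M·πr²/(ab) = (4.01)·π(0.15)²/(0.691·0.587) = 0.69881 kg (same uniform areal density).
Its moment of inertia about the rotation axis (parallel-axis theorem): I_hole = (1/2)mr² + md² = (1/2)(0.69881)(0.15)² + (0.69881)(0.142)² = 0.021952 kg m^2.
Treating the hole as negative mass, I = I₀ − I_hole = 0.2747 − 0.021952 = 0.25275 kg m^2.

0.253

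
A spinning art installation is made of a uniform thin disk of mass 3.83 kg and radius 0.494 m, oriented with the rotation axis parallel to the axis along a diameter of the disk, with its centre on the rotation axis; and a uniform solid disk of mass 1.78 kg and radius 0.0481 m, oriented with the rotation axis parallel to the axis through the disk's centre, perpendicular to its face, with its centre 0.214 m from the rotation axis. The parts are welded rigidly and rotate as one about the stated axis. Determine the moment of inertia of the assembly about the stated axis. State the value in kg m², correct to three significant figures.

0.317

Thin disk: I_cm = (1/4)MR² = (1/4)(3.83)(0.494)² = 0.23366 kg m²; axis through the centre, so I = 0.23366 kg m².
Solid disk: I_cm = (1/2)MR² = (1/2)(1.78)(0.0481)² = 0.0020591 kg m²; centre at d = 0.214 m, so the parallel axis theorem gives I = 0.0020591 + (1.78)(0.214)² = 0.083576 kg m².
Total I = 0.23366 + 0.083576 = 0.31724 kg m².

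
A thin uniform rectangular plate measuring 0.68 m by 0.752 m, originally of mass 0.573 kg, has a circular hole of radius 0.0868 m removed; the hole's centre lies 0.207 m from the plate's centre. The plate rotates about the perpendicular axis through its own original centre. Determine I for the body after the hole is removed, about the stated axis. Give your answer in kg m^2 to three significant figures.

Unpierced body about its centre: I₀ = (1/12)M(a²+b²) = (1/12)(0.573)[(0.68)² + (0.752)²] = 0.049082 kg m^2.
The removed disk has mass m = M·πr²/(ab) = (0.573)·π(0.0868)²/(0.68·0.752) = 0.026523 kg (same uniform areal density).
Its moment of inertia about the rotation axis (parallel-axis theorem): I_hole = (1/2)mr² + md² = (1/2)(0.026523)(0.0868)² + (0.026523)(0.207)² = 0.0012364 kg m^2.
Treating the hole as negative mass, I = I₀ − I_hole = 0.049082 − 0.0012364 = 0.047846 kg m^2.

0.0478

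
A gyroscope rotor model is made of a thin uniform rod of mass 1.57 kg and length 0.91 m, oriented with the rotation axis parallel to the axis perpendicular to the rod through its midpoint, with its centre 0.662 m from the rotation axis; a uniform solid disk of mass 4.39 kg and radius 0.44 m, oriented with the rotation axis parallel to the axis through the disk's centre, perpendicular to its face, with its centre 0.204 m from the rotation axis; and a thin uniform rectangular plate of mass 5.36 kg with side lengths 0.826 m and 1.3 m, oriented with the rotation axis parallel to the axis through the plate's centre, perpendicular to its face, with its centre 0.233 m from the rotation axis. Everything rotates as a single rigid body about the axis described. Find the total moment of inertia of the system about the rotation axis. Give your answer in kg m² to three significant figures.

Thin rod: I_cm = (1/12)ML² = (1/12)(1.57)(0.91)² = 0.10834 kg m²; centre at d = 0.662 m, so the parallel axis theorem gives I = 0.10834 + (1.57)(0.662)² = 0.79639 kg m².
Solid disk: I_cm = (1/2)MR² = (1/2)(4.39)(0.44)² = 0.42495 kg m²; centre at d = 0.204 m, so the parallel axis theorem gives I = 0.42495 + (4.39)(0.204)² = 0.60765 kg m².
Rectangular plate: I_cm = (1/12)M(a²+b²) = (1/12)(5.36)[(0.826)² + (1.3)²] = 1.0596 kg m²; centre at d = 0.233 m, so the parallel axis theorem gives I = 1.0596 + (5.36)(0.233)² = 1.3506 kg m².
Total I = 0.79639 + 0.60765 + 1.3506 = 2.7546 kg m².

2.75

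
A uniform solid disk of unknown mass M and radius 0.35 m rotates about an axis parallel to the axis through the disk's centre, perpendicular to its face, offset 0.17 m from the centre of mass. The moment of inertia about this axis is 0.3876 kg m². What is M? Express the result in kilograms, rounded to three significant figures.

I = I_cm + Md² = (1/2)MR² + Md² = M·[0.5·(0.35)² + (0.17)²] = M·0.09015.
So M = 0.3876 / 0.09015 = 4.2995 kg.

4.30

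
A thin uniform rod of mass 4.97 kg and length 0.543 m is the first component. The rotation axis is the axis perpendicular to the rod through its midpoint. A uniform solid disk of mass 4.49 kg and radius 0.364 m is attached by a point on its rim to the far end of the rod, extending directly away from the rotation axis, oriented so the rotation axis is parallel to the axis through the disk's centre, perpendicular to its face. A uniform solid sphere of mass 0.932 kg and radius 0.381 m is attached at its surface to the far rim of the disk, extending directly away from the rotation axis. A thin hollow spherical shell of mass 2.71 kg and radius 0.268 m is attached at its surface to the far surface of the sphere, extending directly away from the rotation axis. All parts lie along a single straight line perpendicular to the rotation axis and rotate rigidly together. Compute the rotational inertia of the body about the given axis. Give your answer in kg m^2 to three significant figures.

15.4

Thin rod: I_cm = (1/12)ML² = (1/12)(4.97)(0.543)² = 0.12212 kg m^2; axis through the centre, so I = 0.12212 kg m^2.
Solid disk: I_cm = (1/2)MR² = (1/2)(4.49)(0.364)² = 0.29745 kg m^2; centre at d = 0.2715 + 0.364 = 0.6355 m, so I = I_cm + Md² gives I = 0.29745 + (4.49)(0.6355)² = 2.1108 kg m^2.
Solid sphere: I_cm = (2/5)MR² = (2/5)(0.932)(0.381)² = 0.054116 kg m^2; centre at d = 0.2715 + 0.364 + 0.364 + 0.381 = 1.3805 m, so I = I_cm + Md² gives I = 0.054116 + (0.932)(1.3805)² = 1.8303 kg m^2.
Spherical shell: I_cm = (2/3)MR² = (2/3)(2.71)(0.268)² = 0.12976 kg m^2; centre at d = 0.2715 + 0.364 + 0.364 + 0.381 + 0.381 + 0.268 = 2.0295 m, so I = I_cm + Md² gives I = 0.12976 + (2.71)(2.0295)² = 11.292 kg m^2.
Total I = 0.12212 + 2.1108 + 1.8303 + 11.292 = 15.355 kg m^2.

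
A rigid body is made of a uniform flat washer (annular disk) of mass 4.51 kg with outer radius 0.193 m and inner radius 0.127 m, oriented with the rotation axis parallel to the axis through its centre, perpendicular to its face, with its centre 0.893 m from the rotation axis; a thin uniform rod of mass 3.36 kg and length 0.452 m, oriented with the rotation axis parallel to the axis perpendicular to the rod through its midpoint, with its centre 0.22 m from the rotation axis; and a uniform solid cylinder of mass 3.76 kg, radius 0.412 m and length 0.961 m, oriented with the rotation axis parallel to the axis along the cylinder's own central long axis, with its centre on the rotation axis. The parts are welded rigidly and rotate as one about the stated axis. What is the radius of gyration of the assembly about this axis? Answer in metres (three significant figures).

Annular disk: I_cm = (1/2)M(R²+r²) = (1/2)(4.51)[(0.193)² + (0.127)²] = 0.12037 kg m²; centre at d = 0.893 m, so I = I_cm + Md² gives I = 0.12037 + (4.51)(0.893)² = 3.7169 kg m².
Thin rod: I_cm = (1/12)ML² = (1/12)(3.36)(0.452)² = 0.057205 kg m²; centre at d = 0.22 m, so I = I_cm + Md² gives I = 0.057205 + (3.36)(0.22)² = 0.21983 kg m².
Solid cylinder: I_cm = (1/2)MR² = (1/2)(3.76)(0.412)² = 0.31912 kg m²; axis through the centre, so I = 0.31912 kg m².
Total I = 4.2558 kg m²; total mass M = 11.63 kg.
k = √(I/M) = √(4.2558/11.63) = 0.60492 m.

0.605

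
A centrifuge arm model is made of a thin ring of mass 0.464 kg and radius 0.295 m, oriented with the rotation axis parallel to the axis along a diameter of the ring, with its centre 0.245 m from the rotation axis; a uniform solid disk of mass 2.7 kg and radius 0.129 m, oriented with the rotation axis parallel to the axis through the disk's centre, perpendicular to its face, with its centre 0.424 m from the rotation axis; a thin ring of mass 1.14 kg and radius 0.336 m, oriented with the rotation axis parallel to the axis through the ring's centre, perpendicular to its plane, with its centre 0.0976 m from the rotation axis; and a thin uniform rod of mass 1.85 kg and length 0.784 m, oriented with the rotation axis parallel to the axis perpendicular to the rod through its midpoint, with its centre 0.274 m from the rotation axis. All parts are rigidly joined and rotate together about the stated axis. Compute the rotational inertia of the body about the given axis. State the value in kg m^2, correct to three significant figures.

Thin ring: I_cm = (1/2)MR² = (1/2)(0.464)(0.295)² = 0.02019 kg m^2; centre at d = 0.245 m, so the parallel axis theorem gives I = 0.02019 + (0.464)(0.245)² = 0.048041 kg m^2.
Solid disk: I_cm = (1/2)MR² = (1/2)(2.7)(0.129)² = 0.022465 kg m^2; centre at d = 0.424 m, so the parallel axis theorem gives I = 0.022465 + (2.7)(0.424)² = 0.50786 kg m^2.
Thin ring: I_cm = MR² = (1.14)(0.336)² = 0.1287 kg m^2; centre at d = 0.0976 m, so the parallel axis theorem gives I = 0.1287 + (1.14)(0.0976)² = 0.13956 kg m^2.
Thin rod: I_cm = (1/12)ML² = (1/12)(1.85)(0.784)² = 0.094759 kg m^2; centre at d = 0.274 m, so the parallel axis theorem gives I = 0.094759 + (1.85)(0.274)² = 0.23365 kg m^2.
Total I = 0.048041 + 0.50786 + 0.13956 + 0.23365 = 0.92911 kg m^2.

0.929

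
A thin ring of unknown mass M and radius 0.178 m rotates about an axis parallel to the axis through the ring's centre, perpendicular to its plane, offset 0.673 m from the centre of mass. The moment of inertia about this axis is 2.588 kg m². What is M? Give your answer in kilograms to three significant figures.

5.34

I = I_cm + Md² = MR² + Md² = M·[1·(0.178)² + (0.673)²] = M·0.48461.
So M = 2.588 / 0.48461 = 5.3403 kg.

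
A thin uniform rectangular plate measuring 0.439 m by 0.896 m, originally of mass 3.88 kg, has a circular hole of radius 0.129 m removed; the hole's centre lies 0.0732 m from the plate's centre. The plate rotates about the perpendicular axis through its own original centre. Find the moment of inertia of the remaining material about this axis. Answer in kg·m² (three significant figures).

0.315

Unpierced body about its centre: I₀ = (1/12)M(a²+b²) = (1/12)(3.88)[(0.439)² + (0.896)²] = 0.32189 kg·m².
The removed disk has mass m = M·πr²/(ab) = (3.88)·π(0.129)²/(0.439·0.896) = 0.51569 kg (same uniform areal density).
Its moment of inertia about the rotation axis (parallel-axis theorem): I_hole = (1/2)mr² + md² = (1/2)(0.51569)(0.129)² + (0.51569)(0.0732)² = 0.007054 kg·m².
Treating the hole as negative mass, I = I₀ − I_hole = 0.32189 − 0.007054 = 0.31484 kg·m².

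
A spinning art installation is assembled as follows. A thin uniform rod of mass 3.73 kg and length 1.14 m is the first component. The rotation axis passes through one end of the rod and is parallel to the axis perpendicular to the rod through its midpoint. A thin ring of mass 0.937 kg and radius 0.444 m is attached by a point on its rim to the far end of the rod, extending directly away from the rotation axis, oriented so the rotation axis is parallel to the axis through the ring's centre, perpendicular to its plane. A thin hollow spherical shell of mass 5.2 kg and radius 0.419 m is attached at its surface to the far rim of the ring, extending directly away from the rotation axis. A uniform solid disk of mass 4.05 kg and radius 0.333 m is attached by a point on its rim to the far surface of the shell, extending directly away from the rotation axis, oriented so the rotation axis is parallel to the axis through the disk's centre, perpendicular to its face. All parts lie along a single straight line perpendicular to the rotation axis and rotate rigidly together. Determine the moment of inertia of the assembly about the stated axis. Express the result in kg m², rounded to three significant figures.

Thin rod: I_cm = (1/12)ML² = (1/12)(3.73)(1.14)² = 0.40396 kg m²; centre at d = 0.57 m, so the parallel axis theorem gives I = 0.40396 + (3.73)(0.57)² = 1.6158 kg m².
Thin ring: I_cm = MR² = (0.937)(0.444)² = 0.18472 kg m²; centre at d = 0.57 + 0.57 + 0.444 = 1.584 m, so the parallel axis theorem gives I = 0.18472 + (0.937)(1.584)² = 2.5357 kg m².
Spherical shell: I_cm = (2/3)MR² = (2/3)(5.2)(0.419)² = 0.60861 kg m²; centre at d = 0.57 + 0.57 + 0.444 + 0.444 + 0.419 = 2.447 m, so the parallel axis theorem gives I = 0.60861 + (5.2)(2.447)² = 31.745 kg m².
Solid disk: I_cm = (1/2)MR² = (1/2)(4.05)(0.333)² = 0.22455 kg m²; centre at d = 0.57 + 0.57 + 0.444 + 0.444 + 0.419 + 0.419 + 0.333 = 3.199 m, so the parallel axis theorem gives I = 0.22455 + (4.05)(3.199)² = 41.671 kg m².
Total I = 1.6158 + 2.5357 + 31.745 + 41.671 = 77.567 kg m².

77.6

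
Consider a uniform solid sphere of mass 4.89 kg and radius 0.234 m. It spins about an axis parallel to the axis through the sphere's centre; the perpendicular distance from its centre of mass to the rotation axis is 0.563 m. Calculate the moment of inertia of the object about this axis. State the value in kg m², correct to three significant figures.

I_cm = (2/5)MR² = (2/5)(4.89)(0.234)² = 0.1071 kg m²; centre at d = 0.563 m, so the parallel axis theorem gives I = 0.1071 + (4.89)(0.563)² = 1.6571 kg m².

1.66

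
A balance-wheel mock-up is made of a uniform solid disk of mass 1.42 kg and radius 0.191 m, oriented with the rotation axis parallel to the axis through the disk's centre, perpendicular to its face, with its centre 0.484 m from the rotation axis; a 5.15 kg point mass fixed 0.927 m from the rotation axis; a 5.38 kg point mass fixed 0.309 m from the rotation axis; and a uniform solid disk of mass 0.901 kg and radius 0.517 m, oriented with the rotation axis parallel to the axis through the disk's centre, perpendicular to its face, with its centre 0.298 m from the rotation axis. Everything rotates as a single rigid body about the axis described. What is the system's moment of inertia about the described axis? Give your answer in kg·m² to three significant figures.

Solid disk: I_cm = (1/2)MR² = (1/2)(1.42)(0.191)² = 0.025902 kg·m²; centre at d = 0.484 m, so I = I_cm + Md² gives I = 0.025902 + (1.42)(0.484)² = 0.35855 kg·m².
Point mass: I_cm = 0; centre at d = 0.927 m, so I = I_cm + Md² gives I = 0 + (5.15)(0.927)² = 4.4255 kg·m².
Point mass: I_cm = 0; centre at d = 0.309 m, so I = I_cm + Md² gives I = 0 + (5.38)(0.309)² = 0.51369 kg·m².
Solid disk: I_cm = (1/2)MR² = (1/2)(0.901)(0.517)² = 0.12041 kg·m²; centre at d = 0.298 m, so I = I_cm + Md² gives I = 0.12041 + (0.901)(0.298)² = 0.20043 kg·m².
Total I = 0.35855 + 4.4255 + 0.51369 + 0.20043 = 5.4982 kg·m².

5.50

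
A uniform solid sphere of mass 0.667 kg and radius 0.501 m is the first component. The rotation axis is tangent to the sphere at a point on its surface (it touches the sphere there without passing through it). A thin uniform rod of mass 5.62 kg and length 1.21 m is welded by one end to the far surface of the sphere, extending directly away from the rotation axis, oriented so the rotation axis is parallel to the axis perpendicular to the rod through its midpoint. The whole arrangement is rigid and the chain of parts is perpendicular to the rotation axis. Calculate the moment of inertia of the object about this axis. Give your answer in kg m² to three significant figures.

Solid sphere: I_cm = (2/5)MR² = (2/5)(0.667)(0.501)² = 0.066967 kg m²; centre at d = 0.501 m, so the parallel axis theorem gives I = 0.066967 + (0.667)(0.501)² = 0.23438 kg m².
Thin rod: I_cm = (1/12)ML² = (1/12)(5.62)(1.21)² = 0.68569 kg m²; centre at d = 0.501 + 0.501 + 0.605 = 1.607 m, so the parallel axis theorem gives I = 0.68569 + (5.62)(1.607)² = 15.199 kg m².
Total I = 0.23438 + 15.199 = 15.433 kg m².

15.4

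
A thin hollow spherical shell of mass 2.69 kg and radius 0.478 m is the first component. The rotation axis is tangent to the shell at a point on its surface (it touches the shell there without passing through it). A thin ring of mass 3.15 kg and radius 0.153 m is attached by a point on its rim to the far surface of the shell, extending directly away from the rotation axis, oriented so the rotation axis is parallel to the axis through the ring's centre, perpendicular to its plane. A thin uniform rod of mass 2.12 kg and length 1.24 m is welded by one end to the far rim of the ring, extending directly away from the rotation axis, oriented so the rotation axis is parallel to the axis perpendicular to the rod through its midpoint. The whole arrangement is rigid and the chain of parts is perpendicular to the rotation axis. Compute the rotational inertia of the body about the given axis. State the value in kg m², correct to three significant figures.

12.8

Spherical shell: I_cm = (2/3)MR² = (2/3)(2.69)(0.478)² = 0.40975 kg m²; centre at d = 0.478 m, so I = I_cm + Md² gives I = 0.40975 + (2.69)(0.478)² = 1.0244 kg m².
Thin ring: I_cm = MR² = (3.15)(0.153)² = 0.073738 kg m²; centre at d = 0.478 + 0.478 + 0.153 = 1.109 m, so I = I_cm + Md² gives I = 0.073738 + (3.15)(1.109)² = 3.9479 kg m².
Thin rod: I_cm = (1/12)ML² = (1/12)(2.12)(1.24)² = 0.27164 kg m²; centre at d = 0.478 + 0.478 + 0.153 + 0.153 + 0.62 = 1.882 m, so I = I_cm + Md² gives I = 0.27164 + (2.12)(1.882)² = 7.7805 kg m².
Total I = 1.0244 + 3.9479 + 7.7805 = 12.753 kg m².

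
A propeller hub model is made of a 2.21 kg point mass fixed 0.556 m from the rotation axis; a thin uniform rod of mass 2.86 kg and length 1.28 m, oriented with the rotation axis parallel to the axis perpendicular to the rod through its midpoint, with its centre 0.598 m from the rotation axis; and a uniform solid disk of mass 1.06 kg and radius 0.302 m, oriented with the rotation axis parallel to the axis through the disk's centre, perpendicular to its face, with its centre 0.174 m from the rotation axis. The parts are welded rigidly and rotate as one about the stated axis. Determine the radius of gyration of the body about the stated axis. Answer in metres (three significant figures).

Point mass: I_cm = 0; centre at d = 0.556 m, so I = I_cm + Md² gives I = 0 + (2.21)(0.556)² = 0.68319 kg m².
Thin rod: I_cm = (1/12)ML² = (1/12)(2.86)(1.28)² = 0.39049 kg m²; centre at d = 0.598 m, so I = I_cm + Md² gives I = 0.39049 + (2.86)(0.598)² = 1.4132 kg m².
Solid disk: I_cm = (1/2)MR² = (1/2)(1.06)(0.302)² = 0.048338 kg m²; centre at d = 0.174 m, so I = I_cm + Md² gives I = 0.048338 + (1.06)(0.174)² = 0.080431 kg m².
Total I = 2.1769 kg m²; total mass M = 6.13 kg.
k = √(I/M) = √(2.1769/6.13) = 0.59592 m.

0.596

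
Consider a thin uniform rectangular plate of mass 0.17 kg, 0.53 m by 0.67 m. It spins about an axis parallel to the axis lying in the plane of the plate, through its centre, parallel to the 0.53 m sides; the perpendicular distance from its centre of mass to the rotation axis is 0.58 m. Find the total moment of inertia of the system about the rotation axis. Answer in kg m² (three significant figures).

0.0635

I_cm = (1/12)Mb² = (1/12)(0.17)(0.67)² = 0.0063594 kg m²; centre at d = 0.58 m, so I = I_cm + Md² gives I = 0.0063594 + (0.17)(0.58)² = 0.063547 kg m².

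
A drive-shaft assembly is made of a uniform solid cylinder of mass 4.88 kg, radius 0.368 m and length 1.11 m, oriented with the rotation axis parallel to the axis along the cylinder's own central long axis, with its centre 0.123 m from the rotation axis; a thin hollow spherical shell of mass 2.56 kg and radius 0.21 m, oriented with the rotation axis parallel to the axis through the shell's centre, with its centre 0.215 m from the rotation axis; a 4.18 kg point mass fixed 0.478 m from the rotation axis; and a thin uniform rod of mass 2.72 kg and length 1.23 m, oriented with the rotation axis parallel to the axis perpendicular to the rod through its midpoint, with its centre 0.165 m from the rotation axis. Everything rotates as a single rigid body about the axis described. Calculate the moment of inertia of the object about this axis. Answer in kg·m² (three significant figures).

Solid cylinder: I_cm = (1/2)MR² = (1/2)(4.88)(0.368)² = 0.33043 kg·m²; centre at d = 0.123 m, so I = I_cm + Md² gives I = 0.33043 + (4.88)(0.123)² = 0.40426 kg·m².
Spherical shell: I_cm = (2/3)MR² = (2/3)(2.56)(0.21)² = 0.075264 kg·m²; centre at d = 0.215 m, so I = I_cm + Md² gives I = 0.075264 + (2.56)(0.215)² = 0.1936 kg·m².
Point mass: I_cm = 0; centre at d = 0.478 m, so I = I_cm + Md² gives I = 0 + (4.18)(0.478)² = 0.95506 kg·m².
Thin rod: I_cm = (1/12)ML² = (1/12)(2.72)(1.23)² = 0.34292 kg·m²; centre at d = 0.165 m, so I = I_cm + Md² gives I = 0.34292 + (2.72)(0.165)² = 0.41698 kg·m².
Total I = 0.40426 + 0.1936 + 0.95506 + 0.41698 = 1.9699 kg·m².

1.97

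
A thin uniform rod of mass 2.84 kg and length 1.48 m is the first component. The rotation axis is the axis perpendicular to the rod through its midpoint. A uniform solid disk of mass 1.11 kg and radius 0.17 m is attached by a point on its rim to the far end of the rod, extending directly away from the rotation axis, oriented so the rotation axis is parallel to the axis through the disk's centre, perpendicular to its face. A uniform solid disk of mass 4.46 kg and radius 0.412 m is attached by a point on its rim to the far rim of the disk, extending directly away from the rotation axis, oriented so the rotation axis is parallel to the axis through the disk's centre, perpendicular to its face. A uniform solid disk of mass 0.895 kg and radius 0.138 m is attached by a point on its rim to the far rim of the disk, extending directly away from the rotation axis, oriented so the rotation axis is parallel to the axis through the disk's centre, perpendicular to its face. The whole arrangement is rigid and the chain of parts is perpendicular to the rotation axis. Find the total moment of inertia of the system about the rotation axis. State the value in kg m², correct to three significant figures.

Thin rod: I_cm = (1/12)ML² = (1/12)(2.84)(1.48)² = 0.51839 kg m²; axis through the centre, so I = 0.51839 kg m².
Solid disk: I_cm = (1/2)MR² = (1/2)(1.11)(0.17)² = 0.01604 kg m²; centre at d = 0.74 + 0.17 = 0.91 m, so I = I_cm + Md² gives I = 0.01604 + (1.11)(0.91)² = 0.93523 kg m².
Solid disk: I_cm = (1/2)MR² = (1/2)(4.46)(0.412)² = 0.37853 kg m²; centre at d = 0.74 + 0.17 + 0.17 + 0.412 = 1.492 m, so I = I_cm + Md² gives I = 0.37853 + (4.46)(1.492)² = 10.307 kg m².
Solid disk: I_cm = (1/2)MR² = (1/2)(0.895)(0.138)² = 0.0085222 kg m²; centre at d = 0.74 + 0.17 + 0.17 + 0.412 + 0.412 + 0.138 = 2.042 m, so I = I_cm + Md² gives I = 0.0085222 + (0.895)(2.042)² = 3.7405 kg m².
Total I = 0.51839 + 0.93523 + 10.307 + 3.7405 = 15.501 kg m².

15.5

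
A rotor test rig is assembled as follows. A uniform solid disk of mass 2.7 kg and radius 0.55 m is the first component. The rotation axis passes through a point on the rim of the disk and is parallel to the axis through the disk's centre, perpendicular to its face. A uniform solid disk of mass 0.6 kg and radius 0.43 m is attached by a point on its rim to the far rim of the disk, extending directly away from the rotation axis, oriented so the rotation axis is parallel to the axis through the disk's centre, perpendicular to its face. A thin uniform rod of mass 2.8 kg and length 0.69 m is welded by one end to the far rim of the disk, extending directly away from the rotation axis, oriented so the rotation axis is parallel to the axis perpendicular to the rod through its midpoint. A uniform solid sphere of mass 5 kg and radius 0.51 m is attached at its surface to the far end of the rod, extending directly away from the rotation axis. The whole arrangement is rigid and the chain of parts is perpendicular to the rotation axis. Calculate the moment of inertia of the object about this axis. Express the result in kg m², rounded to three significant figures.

68.1

Solid disk: I_cm = (1/2)MR² = (1/2)(2.7)(0.55)² = 0.40838 kg m²; centre at d = 0.55 m, so the parallel axis theorem gives I = 0.40838 + (2.7)(0.55)² = 1.2251 kg m².
Solid disk: I_cm = (1/2)MR² = (1/2)(0.6)(0.43)² = 0.05547 kg m²; centre at d = 0.55 + 0.55 + 0.43 = 1.53 m, so the parallel axis theorem gives I = 0.05547 + (0.6)(1.53)² = 1.46 kg m².
Thin rod: I_cm = (1/12)ML² = (1/12)(2.8)(0.69)² = 0.11109 kg m²; centre at d = 0.55 + 0.55 + 0.43 + 0.43 + 0.345 = 2.305 m, so the parallel axis theorem gives I = 0.11109 + (2.8)(2.305)² = 14.988 kg m².
Solid sphere: I_cm = (2/5)MR² = (2/5)(5)(0.51)² = 0.5202 kg m²; centre at d = 0.55 + 0.55 + 0.43 + 0.43 + 0.345 + 0.345 + 0.51 = 3.16 m, so the parallel axis theorem gives I = 0.5202 + (5)(3.16)² = 50.448 kg m².
Total I = 1.2251 + 1.46 + 14.988 + 50.448 = 68.121 kg m².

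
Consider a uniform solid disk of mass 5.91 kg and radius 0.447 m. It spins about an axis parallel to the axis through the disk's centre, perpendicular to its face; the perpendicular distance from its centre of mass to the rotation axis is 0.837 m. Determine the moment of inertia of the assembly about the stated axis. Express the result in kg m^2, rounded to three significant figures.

I_cm = (1/2)MR² = (1/2)(5.91)(0.447)² = 0.59044 kg m^2; centre at d = 0.837 m, so the parallel axis theorem gives I = 0.59044 + (5.91)(0.837)² = 4.7308 kg m^2.

4.73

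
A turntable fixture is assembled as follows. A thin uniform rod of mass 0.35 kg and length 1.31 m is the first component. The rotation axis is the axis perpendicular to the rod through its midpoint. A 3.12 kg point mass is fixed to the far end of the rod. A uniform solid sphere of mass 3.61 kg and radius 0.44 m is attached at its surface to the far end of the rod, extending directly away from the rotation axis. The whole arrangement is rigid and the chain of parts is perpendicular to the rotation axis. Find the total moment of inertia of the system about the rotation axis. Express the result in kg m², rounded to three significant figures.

Thin rod: I_cm = (1/12)ML² = (1/12)(0.35)(1.31)² = 0.050053 kg m²; axis through the centre, so I = 0.050053 kg m².
Point mass: I_cm = 0; centre at d = 0.655 m, so I = I_cm + Md² gives I = 0 + (3.12)(0.655)² = 1.3386 kg m².
Solid sphere: I_cm = (2/5)MR² = (2/5)(3.61)(0.44)² = 0.27956 kg m²; centre at d = 0.655 + 0.44 = 1.095 m, so I = I_cm + Md² gives I = 0.27956 + (3.61)(1.095)² = 4.608 kg m².
Total I = 0.050053 + 1.3386 + 4.608 = 5.9966 kg m².

6.00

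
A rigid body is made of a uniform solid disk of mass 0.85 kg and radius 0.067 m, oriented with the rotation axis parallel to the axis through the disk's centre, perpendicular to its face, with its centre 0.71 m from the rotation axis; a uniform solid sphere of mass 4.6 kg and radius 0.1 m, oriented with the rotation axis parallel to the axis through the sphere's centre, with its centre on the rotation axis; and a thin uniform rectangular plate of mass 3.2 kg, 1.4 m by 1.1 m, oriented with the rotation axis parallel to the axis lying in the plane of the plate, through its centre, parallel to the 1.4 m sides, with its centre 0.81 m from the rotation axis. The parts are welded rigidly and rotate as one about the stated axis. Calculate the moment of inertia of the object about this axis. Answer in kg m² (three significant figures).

2.87

Solid disk: I_cm = (1/2)MR² = (1/2)(0.85)(0.067)² = 0.0019078 kg m²; centre at d = 0.71 m, so I = I_cm + Md² gives I = 0.0019078 + (0.85)(0.71)² = 0.43039 kg m².
Solid sphere: I_cm = (2/5)MR² = (2/5)(4.6)(0.1)² = 0.0184 kg m²; axis through the centre, so I = 0.0184 kg m².
Rectangular plate: I_cm = (1/12)Mb² = (1/12)(3.2)(1.1)² = 0.32267 kg m²; centre at d = 0.81 m, so I = I_cm + Md² gives I = 0.32267 + (3.2)(0.81)² = 2.4222 kg m².
Total I = 0.43039 + 0.0184 + 2.4222 = 2.871 kg m².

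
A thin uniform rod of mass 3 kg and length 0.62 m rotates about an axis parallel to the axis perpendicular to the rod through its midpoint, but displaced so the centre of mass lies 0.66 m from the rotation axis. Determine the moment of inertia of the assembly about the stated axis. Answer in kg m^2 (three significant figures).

I_cm = (1/12)ML² = (1/12)(3)(0.62)² = 0.0961 kg m^2; centre at d = 0.66 m, so I = I_cm + Md² gives I = 0.0961 + (3)(0.66)² = 1.4029 kg m^2.

1.40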